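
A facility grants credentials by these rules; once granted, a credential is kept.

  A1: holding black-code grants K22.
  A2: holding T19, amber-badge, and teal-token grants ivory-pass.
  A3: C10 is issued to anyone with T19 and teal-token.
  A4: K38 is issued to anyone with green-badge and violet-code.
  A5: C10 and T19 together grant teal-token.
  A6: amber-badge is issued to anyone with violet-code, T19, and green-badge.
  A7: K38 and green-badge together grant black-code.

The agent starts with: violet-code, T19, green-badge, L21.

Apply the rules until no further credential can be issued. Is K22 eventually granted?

Holding green-badge and violet-code grants K38 (A4).
Holding K38 and green-badge grants black-code (A7).
Holding black-code grants K22 (A1).

Yes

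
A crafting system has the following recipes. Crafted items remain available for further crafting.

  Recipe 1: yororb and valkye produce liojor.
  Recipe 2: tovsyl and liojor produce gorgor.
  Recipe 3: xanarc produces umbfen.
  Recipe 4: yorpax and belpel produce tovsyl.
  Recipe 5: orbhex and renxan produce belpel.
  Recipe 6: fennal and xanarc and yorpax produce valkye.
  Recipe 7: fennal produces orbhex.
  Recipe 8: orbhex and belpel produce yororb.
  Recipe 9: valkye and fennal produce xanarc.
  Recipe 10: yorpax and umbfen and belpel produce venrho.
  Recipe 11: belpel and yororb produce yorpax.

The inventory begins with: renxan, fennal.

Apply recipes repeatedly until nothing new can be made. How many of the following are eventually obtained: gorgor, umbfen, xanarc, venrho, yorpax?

fennal → orbhex (Recipe 7).
orbhex and renxan → belpel (Recipe 5).
orbhex and belpel → yororb (Recipe 8).
belpel and yororb → yorpax (Recipe 11).
gorgor would need tovsyl and liojor (Recipe 2), but liojor is never obtained.
umbfen would need xanarc (Recipe 3), but xanarc is never obtained.
xanarc would need valkye and fennal (Recipe 9), but valkye is never obtained.
venrho would need yorpax, umbfen, and belpel (Recipe 10), but umbfen is never obtained.
yorpax: reached.
Reached: yorpax — 1 of the 5.

1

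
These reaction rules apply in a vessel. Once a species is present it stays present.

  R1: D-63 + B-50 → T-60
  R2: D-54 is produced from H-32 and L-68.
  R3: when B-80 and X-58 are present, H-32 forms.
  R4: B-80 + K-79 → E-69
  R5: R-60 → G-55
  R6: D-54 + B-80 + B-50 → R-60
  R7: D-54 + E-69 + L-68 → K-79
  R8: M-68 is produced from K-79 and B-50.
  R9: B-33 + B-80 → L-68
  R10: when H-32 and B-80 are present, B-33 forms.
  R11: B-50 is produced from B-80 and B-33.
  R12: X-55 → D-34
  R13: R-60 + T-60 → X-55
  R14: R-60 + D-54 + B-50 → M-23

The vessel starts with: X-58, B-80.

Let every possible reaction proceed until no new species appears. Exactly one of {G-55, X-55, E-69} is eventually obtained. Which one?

G-55

B-80 and X-58 present → H-32 forms (R3).
H-32 and B-80 present → B-33 forms (R10).
B-80 and B-33 present → B-50 forms (R11).
B-33 and B-80 present → L-68 forms (R9).
H-32 and L-68 present → D-54 forms (R2).
D-54, B-80, and B-50 present → R-60 forms (R6).
R-60 present → G-55 forms (R5).
X-55 would need R-60 and T-60 (R13), but T-60 never forms. E-69 would need B-80 and K-79 (R4), but K-79 never forms.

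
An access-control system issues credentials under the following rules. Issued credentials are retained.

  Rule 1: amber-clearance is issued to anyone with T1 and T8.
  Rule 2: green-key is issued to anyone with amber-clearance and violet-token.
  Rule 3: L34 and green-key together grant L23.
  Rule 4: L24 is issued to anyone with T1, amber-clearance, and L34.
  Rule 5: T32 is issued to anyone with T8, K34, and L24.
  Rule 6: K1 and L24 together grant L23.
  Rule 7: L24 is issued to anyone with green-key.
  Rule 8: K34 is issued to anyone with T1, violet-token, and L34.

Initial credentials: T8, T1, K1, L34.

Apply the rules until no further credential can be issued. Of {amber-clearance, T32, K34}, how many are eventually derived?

1

Holding T1 and T8 grants amber-clearance (Rule 1).
amber-clearance: reached.
T32 would need T8, K34, and L24 (Rule 5), but K34 is never granted.
K34 would need T1, violet-token, and L34 (Rule 8), but violet-token is never granted.
Reached: amber-clearance — 1 of the 3.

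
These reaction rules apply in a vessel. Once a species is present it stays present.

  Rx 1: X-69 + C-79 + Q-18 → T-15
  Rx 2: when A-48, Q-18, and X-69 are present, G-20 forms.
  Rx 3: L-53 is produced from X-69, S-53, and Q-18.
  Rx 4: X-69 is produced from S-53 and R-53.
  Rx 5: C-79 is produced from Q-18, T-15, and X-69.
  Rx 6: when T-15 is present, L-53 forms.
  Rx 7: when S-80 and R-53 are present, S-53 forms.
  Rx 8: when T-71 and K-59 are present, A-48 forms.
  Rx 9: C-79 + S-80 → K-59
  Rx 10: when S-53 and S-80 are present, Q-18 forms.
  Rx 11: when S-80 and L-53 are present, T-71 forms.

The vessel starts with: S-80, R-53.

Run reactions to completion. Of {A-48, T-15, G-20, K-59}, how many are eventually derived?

A-48 would need T-71 and K-59 (Rx 8), but K-59 never forms.
T-15 would need X-69, C-79, and Q-18 (Rx 1), but C-79 never forms.
G-20 would need A-48, Q-18, and X-69 (Rx 2), but A-48 never forms.
K-59 would need C-79 and S-80 (Rx 9), but C-79 never forms.
None of the 4 are reached.

0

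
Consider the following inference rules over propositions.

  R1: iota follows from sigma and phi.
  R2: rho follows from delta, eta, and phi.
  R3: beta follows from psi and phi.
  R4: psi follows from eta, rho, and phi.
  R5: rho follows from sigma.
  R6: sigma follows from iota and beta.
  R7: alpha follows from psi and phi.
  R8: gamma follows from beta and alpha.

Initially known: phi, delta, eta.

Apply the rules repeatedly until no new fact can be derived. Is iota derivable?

iota would need sigma and phi (R1), but sigma is never established.

No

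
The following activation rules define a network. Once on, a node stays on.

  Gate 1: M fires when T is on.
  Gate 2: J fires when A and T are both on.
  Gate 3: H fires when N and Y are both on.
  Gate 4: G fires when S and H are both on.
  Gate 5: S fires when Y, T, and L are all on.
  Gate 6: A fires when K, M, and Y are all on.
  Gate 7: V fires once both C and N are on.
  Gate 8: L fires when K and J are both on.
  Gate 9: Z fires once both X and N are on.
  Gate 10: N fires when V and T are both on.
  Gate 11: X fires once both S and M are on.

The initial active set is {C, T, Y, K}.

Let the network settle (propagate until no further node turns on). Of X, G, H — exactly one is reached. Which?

Gate 1: T on → M on.
Gate 6: K, M, and Y on → A on.
Gate 2: A and T on → J on.
K and J are on, so L fires (Gate 8).
Y, T, and L are on, so S fires (Gate 5).
S and M are on, so X fires (Gate 11).
H would need N and Y (Gate 3), but N never turns on. G would need S and H (Gate 4), but H never turns on.

X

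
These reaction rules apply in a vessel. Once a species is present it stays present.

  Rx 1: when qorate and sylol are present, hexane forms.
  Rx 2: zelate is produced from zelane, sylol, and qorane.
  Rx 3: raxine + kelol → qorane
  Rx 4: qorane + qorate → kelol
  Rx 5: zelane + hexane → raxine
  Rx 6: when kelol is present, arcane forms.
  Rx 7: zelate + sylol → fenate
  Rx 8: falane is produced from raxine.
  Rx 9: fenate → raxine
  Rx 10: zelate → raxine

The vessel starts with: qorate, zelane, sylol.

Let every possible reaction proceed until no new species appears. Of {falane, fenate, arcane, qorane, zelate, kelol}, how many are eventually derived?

1

qorate and sylol present → hexane forms (Rx 1).
zelane and hexane present → raxine forms (Rx 5).
raxine present → falane forms (Rx 8).
falane: reached.
fenate would need zelate and sylol (Rx 7), but zelate never forms.
arcane would need kelol (Rx 6), but kelol never forms.
qorane would need raxine and kelol (Rx 3), but kelol never forms.
zelate would need zelane, sylol, and qorane (Rx 2), but qorane never forms.
kelol would need qorane and qorate (Rx 4), but qorane never forms.
Reached: falane — 1 of the 6.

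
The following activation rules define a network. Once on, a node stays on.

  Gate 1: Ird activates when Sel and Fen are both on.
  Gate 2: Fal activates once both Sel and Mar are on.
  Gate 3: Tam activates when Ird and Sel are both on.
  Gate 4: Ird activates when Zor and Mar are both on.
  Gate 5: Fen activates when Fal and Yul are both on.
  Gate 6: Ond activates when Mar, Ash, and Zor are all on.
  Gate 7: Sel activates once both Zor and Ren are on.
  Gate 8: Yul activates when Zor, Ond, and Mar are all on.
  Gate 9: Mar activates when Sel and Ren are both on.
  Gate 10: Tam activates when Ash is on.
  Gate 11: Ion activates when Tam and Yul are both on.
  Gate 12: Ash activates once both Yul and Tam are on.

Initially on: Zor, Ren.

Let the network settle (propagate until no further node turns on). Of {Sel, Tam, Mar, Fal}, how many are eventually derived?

4

Gate 7: Zor and Ren on → Sel on.
Gate 9: Sel and Ren on → Mar on.
Gate 2: Sel and Mar on → Fal on.
Zor and Mar are on, so Ird activates (Gate 4).
Ird and Sel are on, so Tam activates (Gate 3).
Sel: reached.
Tam: reached.
Mar: reached.
Fal: reached.
All 4 are reached.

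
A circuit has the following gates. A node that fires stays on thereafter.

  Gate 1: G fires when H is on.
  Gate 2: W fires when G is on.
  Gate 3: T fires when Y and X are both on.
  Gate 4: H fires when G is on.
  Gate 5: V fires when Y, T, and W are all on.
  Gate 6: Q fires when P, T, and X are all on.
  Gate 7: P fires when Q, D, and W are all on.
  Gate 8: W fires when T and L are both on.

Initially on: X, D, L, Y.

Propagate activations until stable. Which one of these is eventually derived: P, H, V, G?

Y and X are on, so T fires (Gate 3).
T and L are on, so W fires (Gate 8).
Gate 5: Y, T, and W on → V on.
G would need H (Gate 1), but H never turns on. P would need Q, D, and W (Gate 7), but Q never turns on. H would need G (Gate 4), but G never turns on.

V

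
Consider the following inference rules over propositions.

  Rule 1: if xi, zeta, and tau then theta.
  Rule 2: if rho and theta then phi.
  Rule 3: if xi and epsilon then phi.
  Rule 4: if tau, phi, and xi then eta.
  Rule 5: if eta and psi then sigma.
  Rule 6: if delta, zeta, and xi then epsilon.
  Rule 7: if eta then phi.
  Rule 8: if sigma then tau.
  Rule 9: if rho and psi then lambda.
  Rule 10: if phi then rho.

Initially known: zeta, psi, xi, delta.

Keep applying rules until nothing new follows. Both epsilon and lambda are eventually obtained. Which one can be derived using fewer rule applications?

epsilon: From delta, zeta, and xi, Rule 6 gives epsilon. [1 rule application]
lambda: delta, zeta, and xi hold, so epsilon follows (Rule 6). xi and epsilon hold, so phi follows (Rule 3). phi holds, so rho follows (Rule 10). rho and psi hold, so lambda follows (Rule 9). [4 rule applications]
epsilon needs fewer.

epsilon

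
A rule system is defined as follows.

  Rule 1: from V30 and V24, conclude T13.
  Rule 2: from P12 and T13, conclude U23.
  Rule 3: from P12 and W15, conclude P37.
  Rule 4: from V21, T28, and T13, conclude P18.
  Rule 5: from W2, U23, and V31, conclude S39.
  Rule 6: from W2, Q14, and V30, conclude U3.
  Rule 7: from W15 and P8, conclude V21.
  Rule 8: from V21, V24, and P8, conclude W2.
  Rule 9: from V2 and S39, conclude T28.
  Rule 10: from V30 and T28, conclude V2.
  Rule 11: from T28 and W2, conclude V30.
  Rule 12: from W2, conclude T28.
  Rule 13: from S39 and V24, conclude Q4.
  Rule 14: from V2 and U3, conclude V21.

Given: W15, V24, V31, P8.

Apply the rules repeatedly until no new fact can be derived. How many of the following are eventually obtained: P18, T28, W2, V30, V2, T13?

6

W15 and P8 hold, so V21 follows (Rule 7).
From V21, V24, and P8, Rule 8 gives W2.
From W2, Rule 12 gives T28.
T28 and W2 hold, so V30 follows (Rule 11).
V30 and T28 hold, so V2 follows (Rule 10).
From V30 and V24, Rule 1 gives T13.
From V21, T28, and T13, Rule 4 gives P18.
P18: reached.
T28: reached.
W2: reached.
V30: reached.
V2: reached.
T13: reached.
All 6 are reached.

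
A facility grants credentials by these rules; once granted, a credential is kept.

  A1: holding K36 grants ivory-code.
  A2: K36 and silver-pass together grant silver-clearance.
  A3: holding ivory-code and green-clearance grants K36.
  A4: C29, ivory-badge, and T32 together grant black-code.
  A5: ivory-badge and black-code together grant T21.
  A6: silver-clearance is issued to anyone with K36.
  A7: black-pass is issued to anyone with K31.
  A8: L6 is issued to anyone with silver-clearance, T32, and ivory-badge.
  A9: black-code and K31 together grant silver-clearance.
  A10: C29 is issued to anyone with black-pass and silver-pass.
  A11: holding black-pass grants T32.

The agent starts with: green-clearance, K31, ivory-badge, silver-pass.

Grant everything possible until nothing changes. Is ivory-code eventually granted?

ivory-code would need K36 (A1), but K36 is never granted.

No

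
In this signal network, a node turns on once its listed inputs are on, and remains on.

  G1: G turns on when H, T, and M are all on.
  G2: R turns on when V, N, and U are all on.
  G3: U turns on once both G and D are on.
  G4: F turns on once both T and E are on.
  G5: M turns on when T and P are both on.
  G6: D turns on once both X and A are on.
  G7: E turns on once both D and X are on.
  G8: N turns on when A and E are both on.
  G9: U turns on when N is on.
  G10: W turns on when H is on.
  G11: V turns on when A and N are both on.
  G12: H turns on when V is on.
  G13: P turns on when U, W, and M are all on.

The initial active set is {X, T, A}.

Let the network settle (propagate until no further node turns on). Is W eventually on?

G6: X and A on → D on.
D and X are on, so E turns on (G7).
G8: A and E on → N on.
G11: A and N on → V on.
V is on, so H turns on (G12).
G10: H on → W on.

Yes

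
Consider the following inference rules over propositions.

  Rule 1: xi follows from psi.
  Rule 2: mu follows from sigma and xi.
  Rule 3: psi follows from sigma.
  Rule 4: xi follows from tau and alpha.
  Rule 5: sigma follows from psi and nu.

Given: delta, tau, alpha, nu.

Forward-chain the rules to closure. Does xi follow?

Yes

tau and alpha hold, so xi follows (Rule 4).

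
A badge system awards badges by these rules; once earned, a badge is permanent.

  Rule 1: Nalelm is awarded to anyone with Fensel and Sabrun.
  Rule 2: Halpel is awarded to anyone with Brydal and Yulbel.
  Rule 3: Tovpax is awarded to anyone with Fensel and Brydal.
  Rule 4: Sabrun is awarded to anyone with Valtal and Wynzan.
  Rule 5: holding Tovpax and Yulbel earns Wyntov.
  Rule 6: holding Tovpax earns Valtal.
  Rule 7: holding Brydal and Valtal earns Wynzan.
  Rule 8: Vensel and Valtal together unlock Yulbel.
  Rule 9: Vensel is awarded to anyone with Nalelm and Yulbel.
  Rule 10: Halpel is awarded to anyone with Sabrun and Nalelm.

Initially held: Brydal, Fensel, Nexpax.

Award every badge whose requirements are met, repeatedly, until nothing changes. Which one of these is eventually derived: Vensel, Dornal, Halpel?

Halpel

With Fensel and Brydal, Tovpax is earned (Rule 3).
With Tovpax, Valtal is earned (Rule 6).
With Brydal and Valtal, Wynzan is earned (Rule 7).
With Valtal and Wynzan, Sabrun is earned (Rule 4).
With Fensel and Sabrun, Nalelm is earned (Rule 1).
With Sabrun and Nalelm, Halpel is earned (Rule 10).
No rule produces Dornal, and it is not given. Vensel would need Nalelm and Yulbel (Rule 9), but Yulbel is never earned.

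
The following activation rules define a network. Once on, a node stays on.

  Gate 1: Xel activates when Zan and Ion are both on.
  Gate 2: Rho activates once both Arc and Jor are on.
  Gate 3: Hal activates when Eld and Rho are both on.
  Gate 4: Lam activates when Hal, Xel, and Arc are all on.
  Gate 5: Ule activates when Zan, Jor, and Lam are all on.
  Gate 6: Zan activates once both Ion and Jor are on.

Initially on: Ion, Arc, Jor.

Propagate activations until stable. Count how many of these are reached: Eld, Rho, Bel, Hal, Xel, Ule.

2

Gate 2: Arc and Jor on → Rho on.
Gate 6: Ion and Jor on → Zan on.
Zan and Ion are on, so Xel activates (Gate 1).
No rule produces Eld, and it is not given.
Rho: reached.
No rule produces Bel, and it is not given.
Hal would need Eld and Rho (Gate 3), but Eld never turns on.
Xel: reached.
Ule would need Zan, Jor, and Lam (Gate 5), but Lam never turns on.
Reached: Rho and Xel — 2 of the 6.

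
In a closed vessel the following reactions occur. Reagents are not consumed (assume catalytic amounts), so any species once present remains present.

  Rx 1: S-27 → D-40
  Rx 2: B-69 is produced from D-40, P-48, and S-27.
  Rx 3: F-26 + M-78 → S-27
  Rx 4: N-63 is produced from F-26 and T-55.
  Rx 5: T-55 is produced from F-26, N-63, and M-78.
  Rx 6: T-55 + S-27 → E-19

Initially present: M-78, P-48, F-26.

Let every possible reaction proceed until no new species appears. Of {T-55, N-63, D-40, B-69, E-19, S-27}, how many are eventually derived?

3

F-26 and M-78 present → S-27 forms (Rx 3).
S-27 present → D-40 forms (Rx 1).
D-40, P-48, and S-27 present → B-69 forms (Rx 2).
T-55 would need F-26, N-63, and M-78 (Rx 5), but N-63 never forms.
N-63 would need F-26 and T-55 (Rx 4), but T-55 never forms.
D-40: reached.
B-69: reached.
E-19 would need T-55 and S-27 (Rx 6), but T-55 never forms.
S-27: reached.
Reached: D-40, B-69, and S-27 — 3 of the 6.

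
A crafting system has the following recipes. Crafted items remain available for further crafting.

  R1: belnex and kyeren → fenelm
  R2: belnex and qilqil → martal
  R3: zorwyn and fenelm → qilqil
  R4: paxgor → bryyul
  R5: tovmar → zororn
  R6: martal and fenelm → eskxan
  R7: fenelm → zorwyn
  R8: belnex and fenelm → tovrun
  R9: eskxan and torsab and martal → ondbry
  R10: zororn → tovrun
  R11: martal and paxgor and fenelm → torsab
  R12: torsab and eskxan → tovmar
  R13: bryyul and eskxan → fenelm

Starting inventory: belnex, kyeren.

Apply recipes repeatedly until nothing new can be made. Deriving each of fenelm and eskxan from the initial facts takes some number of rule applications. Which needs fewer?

fenelm

fenelm: Using R1, belnex and kyeren make fenelm. [1 rule application]
eskxan: belnex and kyeren → fenelm (R1). fenelm → zorwyn (R7). zorwyn and fenelm → qilqil (R3). Using R2, belnex and qilqil make martal. martal and fenelm → eskxan (R6). [5 rule applications]
fenelm needs fewer.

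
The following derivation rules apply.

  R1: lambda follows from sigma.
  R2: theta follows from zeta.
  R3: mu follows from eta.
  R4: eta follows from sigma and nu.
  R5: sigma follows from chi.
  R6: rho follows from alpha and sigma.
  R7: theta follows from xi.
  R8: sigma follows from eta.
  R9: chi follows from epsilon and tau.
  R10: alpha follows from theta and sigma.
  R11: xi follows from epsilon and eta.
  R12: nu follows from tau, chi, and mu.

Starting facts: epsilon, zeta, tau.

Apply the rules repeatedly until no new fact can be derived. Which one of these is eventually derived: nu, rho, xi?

epsilon and tau hold, so chi follows (R9).
From zeta, R2 gives theta.
chi holds, so sigma follows (R5).
theta and sigma hold, so alpha follows (R10).
alpha and sigma hold, so rho follows (R6).
nu would need tau, chi, and mu (R12), but mu is never established. xi would need epsilon and eta (R11), but eta is never established.

rho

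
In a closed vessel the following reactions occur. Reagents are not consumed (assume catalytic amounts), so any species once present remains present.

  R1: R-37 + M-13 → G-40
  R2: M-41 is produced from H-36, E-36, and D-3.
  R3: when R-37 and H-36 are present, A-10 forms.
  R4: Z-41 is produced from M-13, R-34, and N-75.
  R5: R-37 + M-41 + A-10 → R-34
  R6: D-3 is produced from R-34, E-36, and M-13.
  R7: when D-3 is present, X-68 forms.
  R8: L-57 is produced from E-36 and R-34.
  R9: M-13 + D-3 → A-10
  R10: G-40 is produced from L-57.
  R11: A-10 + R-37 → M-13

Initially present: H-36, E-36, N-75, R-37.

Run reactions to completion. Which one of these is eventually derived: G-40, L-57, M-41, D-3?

R-37 and H-36 present → A-10 forms (R3).
A-10 and R-37 present → M-13 forms (R11).
R-37 and M-13 present → G-40 forms (R1).
D-3 would need R-34, E-36, and M-13 (R6), but R-34 never forms. M-41 would need H-36, E-36, and D-3 (R2), but D-3 never forms. L-57 would need E-36 and R-34 (R8), but R-34 never forms.

G-40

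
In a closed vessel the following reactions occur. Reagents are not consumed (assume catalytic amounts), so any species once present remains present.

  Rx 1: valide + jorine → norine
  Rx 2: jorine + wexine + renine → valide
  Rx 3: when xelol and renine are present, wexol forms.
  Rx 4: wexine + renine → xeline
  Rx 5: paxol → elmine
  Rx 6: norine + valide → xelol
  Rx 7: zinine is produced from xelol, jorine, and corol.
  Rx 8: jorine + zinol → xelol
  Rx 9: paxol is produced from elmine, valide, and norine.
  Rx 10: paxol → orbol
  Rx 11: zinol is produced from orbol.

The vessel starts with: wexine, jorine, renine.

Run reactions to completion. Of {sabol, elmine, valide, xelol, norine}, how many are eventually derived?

3

jorine, wexine, and renine present → valide forms (Rx 2).
valide and jorine present → norine forms (Rx 1).
norine and valide present → xelol forms (Rx 6).
No rule produces sabol, and it is not given.
elmine would need paxol (Rx 5), but paxol never forms.
valide: reached.
xelol: reached.
norine: reached.
Reached: valide, xelol, and norine — 3 of the 5.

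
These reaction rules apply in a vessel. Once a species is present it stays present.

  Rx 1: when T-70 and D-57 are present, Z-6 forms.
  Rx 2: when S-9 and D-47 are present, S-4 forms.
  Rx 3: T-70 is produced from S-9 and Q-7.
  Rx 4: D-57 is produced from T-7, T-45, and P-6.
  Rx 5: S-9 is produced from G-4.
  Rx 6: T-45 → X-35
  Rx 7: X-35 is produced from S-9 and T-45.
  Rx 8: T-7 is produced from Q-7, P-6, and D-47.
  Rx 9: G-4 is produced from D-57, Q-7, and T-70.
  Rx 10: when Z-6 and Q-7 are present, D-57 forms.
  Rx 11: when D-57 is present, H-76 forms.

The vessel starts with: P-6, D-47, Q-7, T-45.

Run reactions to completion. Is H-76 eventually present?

Yes

Q-7, P-6, and D-47 present → T-7 forms (Rx 8).
T-7, T-45, and P-6 present → D-57 forms (Rx 4).
D-57 present → H-76 forms (Rx 11).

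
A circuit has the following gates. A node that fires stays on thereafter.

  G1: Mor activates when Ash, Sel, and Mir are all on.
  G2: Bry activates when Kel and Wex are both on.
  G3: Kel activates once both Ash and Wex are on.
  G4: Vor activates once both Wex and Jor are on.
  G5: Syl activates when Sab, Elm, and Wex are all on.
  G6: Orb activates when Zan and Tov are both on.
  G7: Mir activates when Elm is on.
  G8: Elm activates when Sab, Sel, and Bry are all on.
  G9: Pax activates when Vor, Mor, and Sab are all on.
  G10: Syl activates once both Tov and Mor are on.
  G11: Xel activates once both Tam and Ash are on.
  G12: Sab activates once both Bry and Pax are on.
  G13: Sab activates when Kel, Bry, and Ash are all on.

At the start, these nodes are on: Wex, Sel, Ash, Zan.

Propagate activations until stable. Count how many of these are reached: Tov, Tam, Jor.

0

No rule produces Tov, and it is not given.
No rule produces Tam, and it is not given.
No rule produces Jor, and it is not given.
None of the 3 are reached.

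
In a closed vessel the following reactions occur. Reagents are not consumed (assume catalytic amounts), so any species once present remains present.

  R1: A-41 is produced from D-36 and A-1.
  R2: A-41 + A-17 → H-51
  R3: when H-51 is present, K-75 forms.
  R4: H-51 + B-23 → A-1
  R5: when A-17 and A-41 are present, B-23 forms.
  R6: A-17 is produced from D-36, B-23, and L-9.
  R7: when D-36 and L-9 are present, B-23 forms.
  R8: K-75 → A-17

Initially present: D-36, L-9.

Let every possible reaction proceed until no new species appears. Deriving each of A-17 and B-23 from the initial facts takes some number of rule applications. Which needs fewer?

B-23

B-23: D-36 and L-9 present → B-23 forms (R7). [1 rule application]
A-17: D-36 and L-9 present → B-23 forms (R7). D-36, B-23, and L-9 present → A-17 forms (R6). [2 rule applications]
B-23 needs fewer.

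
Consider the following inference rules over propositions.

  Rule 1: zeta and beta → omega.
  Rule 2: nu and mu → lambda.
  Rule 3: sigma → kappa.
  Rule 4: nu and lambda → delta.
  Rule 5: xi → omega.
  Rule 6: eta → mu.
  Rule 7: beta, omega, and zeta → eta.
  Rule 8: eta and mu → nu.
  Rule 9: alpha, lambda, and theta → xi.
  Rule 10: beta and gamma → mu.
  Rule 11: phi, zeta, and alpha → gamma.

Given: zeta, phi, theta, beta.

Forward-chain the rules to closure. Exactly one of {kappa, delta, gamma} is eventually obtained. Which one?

delta

zeta and beta hold, so omega follows (Rule 1).
From beta, omega, and zeta, Rule 7 gives eta.
From eta, Rule 6 gives mu.
From eta and mu, Rule 8 gives nu.
nu and mu hold, so lambda follows (Rule 2).
nu and lambda hold, so delta follows (Rule 4).
kappa would need sigma (Rule 3), but sigma is never established. gamma would need phi, zeta, and alpha (Rule 11), but alpha is never established.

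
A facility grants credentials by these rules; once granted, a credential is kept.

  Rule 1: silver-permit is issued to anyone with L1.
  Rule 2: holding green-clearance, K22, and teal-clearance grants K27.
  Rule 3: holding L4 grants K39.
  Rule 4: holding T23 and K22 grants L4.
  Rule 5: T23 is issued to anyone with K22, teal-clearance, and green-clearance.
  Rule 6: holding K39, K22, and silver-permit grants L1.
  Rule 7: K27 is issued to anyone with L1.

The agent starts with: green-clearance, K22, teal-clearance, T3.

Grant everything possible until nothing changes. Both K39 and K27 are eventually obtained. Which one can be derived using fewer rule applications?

K27: Holding green-clearance, K22, and teal-clearance grants K27 (Rule 2). [1 rule application]
K39: Holding K22, teal-clearance, and green-clearance grants T23 (Rule 5). Holding T23 and K22 grants L4 (Rule 4). Holding L4 grants K39 (Rule 3). [3 rule applications]
K27 needs fewer.

K27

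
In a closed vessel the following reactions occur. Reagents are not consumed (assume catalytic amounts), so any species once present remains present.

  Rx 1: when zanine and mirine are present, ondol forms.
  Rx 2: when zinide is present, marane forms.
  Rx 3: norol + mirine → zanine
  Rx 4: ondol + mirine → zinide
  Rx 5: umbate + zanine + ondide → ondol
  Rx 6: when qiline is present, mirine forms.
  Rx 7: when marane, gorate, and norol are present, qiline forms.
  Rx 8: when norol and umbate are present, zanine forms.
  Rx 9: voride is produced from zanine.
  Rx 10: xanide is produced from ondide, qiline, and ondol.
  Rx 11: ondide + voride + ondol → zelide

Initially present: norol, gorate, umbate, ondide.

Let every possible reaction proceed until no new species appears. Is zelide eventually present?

Yes

norol and umbate present → zanine forms (Rx 8).
zanine present → voride forms (Rx 9).
umbate, zanine, and ondide present → ondol forms (Rx 5).
ondide, voride, and ondol present → zelide forms (Rx 11).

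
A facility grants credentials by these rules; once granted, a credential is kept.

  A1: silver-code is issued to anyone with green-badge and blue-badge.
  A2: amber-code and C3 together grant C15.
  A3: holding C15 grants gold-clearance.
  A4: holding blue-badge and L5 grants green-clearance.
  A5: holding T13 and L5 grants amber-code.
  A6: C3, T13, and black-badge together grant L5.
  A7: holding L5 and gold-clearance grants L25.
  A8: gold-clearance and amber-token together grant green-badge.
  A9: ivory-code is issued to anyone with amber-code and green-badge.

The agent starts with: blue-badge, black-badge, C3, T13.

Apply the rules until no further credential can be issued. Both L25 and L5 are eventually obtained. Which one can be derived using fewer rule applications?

L5: Holding C3, T13, and black-badge grants L5 (A6). [1 rule application]
L25: Holding C3, T13, and black-badge grants L5 (A6). Holding T13 and L5 grants amber-code (A5). Holding amber-code and C3 grants C15 (A2). Holding C15 grants gold-clearance (A3). Holding L5 and gold-clearance grants L25 (A7). [5 rule applications]
L5 needs fewer.

L5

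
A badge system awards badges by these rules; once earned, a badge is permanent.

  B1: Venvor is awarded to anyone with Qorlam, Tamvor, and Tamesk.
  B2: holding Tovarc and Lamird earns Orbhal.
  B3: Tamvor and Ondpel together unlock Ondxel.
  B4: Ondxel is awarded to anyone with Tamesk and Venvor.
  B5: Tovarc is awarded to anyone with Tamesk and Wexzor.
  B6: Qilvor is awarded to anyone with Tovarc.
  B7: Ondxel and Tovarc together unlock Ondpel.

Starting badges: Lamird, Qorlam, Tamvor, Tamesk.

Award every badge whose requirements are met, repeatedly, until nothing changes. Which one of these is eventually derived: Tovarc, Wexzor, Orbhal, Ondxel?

Ondxel

With Qorlam, Tamvor, and Tamesk, Venvor is earned (B1).
With Tamesk and Venvor, Ondxel is earned (B4).
Tovarc would need Tamesk and Wexzor (B5), but Wexzor is never earned. Orbhal would need Tovarc and Lamird (B2), but Tovarc is never earned. No rule produces Wexzor, and it is not given.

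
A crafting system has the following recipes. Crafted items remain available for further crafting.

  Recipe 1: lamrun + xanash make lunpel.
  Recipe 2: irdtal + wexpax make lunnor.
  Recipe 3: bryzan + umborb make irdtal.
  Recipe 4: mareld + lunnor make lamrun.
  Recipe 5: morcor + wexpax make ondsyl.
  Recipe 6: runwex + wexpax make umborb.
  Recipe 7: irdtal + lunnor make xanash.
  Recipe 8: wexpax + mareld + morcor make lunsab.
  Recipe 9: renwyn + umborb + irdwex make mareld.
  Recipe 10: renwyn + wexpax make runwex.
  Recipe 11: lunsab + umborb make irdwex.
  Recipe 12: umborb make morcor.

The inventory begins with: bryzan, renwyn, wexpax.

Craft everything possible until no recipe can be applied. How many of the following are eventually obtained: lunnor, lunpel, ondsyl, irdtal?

renwyn + wexpax → runwex (Recipe 10).
Using Recipe 6, runwex and wexpax make umborb.
bryzan + umborb → irdtal (Recipe 3).
umborb → morcor (Recipe 12).
Using Recipe 5, morcor and wexpax make ondsyl.
irdtal + wexpax → lunnor (Recipe 2).
lunnor: reached.
lunpel would need lamrun and xanash (Recipe 1), but lamrun is never obtained.
ondsyl: reached.
irdtal: reached.
Reached: lunnor, ondsyl, and irdtal — 3 of the 4.

3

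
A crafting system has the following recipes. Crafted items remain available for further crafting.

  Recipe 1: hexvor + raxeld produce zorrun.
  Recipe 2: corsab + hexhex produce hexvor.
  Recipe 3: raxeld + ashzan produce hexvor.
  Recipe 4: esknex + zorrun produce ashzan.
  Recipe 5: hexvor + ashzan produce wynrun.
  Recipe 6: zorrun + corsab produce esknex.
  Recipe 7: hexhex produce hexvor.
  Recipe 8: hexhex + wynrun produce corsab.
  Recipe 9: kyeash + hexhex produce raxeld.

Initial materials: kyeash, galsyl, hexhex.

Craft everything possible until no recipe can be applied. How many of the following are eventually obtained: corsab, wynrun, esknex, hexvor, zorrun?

2

Using Recipe 7, hexhex makes hexvor.
kyeash + hexhex → raxeld (Recipe 9).
hexvor + raxeld → zorrun (Recipe 1).
corsab would need hexhex and wynrun (Recipe 8), but wynrun is never obtained.
wynrun would need hexvor and ashzan (Recipe 5), but ashzan is never obtained.
esknex would need zorrun and corsab (Recipe 6), but corsab is never obtained.
hexvor: reached.
zorrun: reached.
Reached: hexvor and zorrun — 2 of the 5.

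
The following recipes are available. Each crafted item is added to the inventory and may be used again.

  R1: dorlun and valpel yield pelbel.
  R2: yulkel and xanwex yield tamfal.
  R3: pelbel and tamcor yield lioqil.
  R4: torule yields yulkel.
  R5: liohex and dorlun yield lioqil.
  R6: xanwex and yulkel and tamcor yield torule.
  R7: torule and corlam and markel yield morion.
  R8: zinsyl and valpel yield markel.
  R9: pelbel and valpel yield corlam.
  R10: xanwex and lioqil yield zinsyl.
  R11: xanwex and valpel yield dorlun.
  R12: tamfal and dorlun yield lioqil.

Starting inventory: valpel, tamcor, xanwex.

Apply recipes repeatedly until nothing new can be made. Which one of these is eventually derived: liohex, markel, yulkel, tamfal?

markel

xanwex and valpel → dorlun (R11).
dorlun and valpel → pelbel (R1).
Using R3, pelbel and tamcor make lioqil.
Using R10, xanwex and lioqil make zinsyl.
Using R8, zinsyl and valpel make markel.
yulkel would need torule (R4), but torule is never obtained. tamfal would need yulkel and xanwex (R2), but yulkel is never obtained. No rule produces liohex, and it is not given.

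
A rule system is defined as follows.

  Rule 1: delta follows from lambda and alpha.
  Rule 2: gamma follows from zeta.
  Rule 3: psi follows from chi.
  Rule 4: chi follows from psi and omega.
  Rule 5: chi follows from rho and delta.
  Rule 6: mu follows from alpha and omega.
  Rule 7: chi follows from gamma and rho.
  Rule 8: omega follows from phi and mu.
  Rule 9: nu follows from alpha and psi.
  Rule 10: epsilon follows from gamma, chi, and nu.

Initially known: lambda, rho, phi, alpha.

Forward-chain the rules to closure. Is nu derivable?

Yes

From lambda and alpha, Rule 1 gives delta.
rho and delta hold, so chi follows (Rule 5).
From chi, Rule 3 gives psi.
From alpha and psi, Rule 9 gives nu.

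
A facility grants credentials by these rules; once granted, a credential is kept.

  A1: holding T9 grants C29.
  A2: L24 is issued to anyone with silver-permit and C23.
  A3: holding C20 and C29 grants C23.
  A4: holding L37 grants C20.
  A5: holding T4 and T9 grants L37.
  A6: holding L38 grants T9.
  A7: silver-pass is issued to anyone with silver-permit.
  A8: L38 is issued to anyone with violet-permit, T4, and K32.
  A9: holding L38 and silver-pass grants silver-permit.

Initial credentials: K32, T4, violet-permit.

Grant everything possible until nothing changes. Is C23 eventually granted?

Holding violet-permit, T4, and K32 grants L38 (A8).
Holding L38 grants T9 (A6).
Holding T9 grants C29 (A1).
Holding T4 and T9 grants L37 (A5).
Holding L37 grants C20 (A4).
Holding C20 and C29 grants C23 (A3).

Yes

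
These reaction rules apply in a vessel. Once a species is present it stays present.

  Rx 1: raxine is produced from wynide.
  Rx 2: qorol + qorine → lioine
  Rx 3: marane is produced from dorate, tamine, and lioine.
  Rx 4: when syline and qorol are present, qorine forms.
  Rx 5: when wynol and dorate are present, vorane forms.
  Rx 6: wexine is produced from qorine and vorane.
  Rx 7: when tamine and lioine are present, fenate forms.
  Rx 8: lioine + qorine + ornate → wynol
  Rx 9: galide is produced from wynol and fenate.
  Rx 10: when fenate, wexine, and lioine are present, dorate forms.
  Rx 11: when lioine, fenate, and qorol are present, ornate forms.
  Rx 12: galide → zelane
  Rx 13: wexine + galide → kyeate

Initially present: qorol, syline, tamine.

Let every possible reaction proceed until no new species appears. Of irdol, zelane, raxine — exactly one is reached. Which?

zelane

syline and qorol present → qorine forms (Rx 4).
qorol and qorine present → lioine forms (Rx 2).
tamine and lioine present → fenate forms (Rx 7).
lioine, fenate, and qorol present → ornate forms (Rx 11).
lioine, qorine, and ornate present → wynol forms (Rx 8).
wynol and fenate present → galide forms (Rx 9).
galide present → zelane forms (Rx 12).
raxine would need wynide (Rx 1), but wynide never forms. No rule produces irdol, and it is not given.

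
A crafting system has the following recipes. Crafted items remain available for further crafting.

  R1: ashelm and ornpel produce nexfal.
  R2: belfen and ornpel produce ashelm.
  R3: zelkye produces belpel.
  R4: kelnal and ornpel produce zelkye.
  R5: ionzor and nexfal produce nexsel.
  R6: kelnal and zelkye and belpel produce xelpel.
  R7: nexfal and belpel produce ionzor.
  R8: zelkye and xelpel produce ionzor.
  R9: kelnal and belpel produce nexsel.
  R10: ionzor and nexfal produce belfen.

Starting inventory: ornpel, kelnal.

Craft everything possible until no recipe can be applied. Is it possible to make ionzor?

Yes

kelnal and ornpel → zelkye (R4).
zelkye → belpel (R3).
Using R6, kelnal, zelkye, and belpel make xelpel.
Using R8, zelkye and xelpel make ionzor.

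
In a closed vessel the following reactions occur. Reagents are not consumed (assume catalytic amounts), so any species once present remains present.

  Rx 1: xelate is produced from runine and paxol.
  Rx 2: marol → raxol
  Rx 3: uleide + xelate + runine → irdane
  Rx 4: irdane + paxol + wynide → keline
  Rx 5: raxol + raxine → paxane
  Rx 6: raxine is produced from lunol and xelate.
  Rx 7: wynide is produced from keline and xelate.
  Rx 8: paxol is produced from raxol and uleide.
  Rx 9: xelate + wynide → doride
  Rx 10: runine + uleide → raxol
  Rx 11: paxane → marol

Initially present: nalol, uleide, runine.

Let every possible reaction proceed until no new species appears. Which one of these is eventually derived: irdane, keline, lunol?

runine and uleide present → raxol forms (Rx 10).
raxol and uleide present → paxol forms (Rx 8).
runine and paxol present → xelate forms (Rx 1).
uleide, xelate, and runine present → irdane forms (Rx 3).
keline would need irdane, paxol, and wynide (Rx 4), but wynide never forms. No rule produces lunol, and it is not given.

irdane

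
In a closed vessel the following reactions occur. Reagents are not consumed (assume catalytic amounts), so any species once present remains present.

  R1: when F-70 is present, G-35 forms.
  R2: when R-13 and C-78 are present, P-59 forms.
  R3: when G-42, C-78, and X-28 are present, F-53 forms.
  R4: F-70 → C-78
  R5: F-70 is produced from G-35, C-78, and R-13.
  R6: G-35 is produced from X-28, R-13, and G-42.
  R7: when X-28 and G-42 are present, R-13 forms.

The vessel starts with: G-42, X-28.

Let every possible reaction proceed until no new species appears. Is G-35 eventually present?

Yes

X-28 and G-42 present → R-13 forms (R7).
X-28, R-13, and G-42 present → G-35 forms (R6).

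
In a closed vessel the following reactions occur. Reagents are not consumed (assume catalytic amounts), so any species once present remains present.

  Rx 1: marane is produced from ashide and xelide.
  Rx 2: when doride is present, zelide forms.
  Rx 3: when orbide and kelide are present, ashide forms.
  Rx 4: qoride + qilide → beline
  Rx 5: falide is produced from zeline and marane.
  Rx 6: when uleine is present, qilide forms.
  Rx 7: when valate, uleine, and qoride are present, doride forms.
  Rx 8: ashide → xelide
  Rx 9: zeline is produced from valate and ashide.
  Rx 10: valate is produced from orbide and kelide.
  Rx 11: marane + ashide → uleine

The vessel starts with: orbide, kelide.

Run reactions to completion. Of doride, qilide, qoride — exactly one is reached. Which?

qilide

orbide and kelide present → ashide forms (Rx 3).
ashide present → xelide forms (Rx 8).
ashide and xelide present → marane forms (Rx 1).
marane and ashide present → uleine forms (Rx 11).
uleine present → qilide forms (Rx 6).
No rule produces qoride, and it is not given. doride would need valate, uleine, and qoride (Rx 7), but qoride never forms.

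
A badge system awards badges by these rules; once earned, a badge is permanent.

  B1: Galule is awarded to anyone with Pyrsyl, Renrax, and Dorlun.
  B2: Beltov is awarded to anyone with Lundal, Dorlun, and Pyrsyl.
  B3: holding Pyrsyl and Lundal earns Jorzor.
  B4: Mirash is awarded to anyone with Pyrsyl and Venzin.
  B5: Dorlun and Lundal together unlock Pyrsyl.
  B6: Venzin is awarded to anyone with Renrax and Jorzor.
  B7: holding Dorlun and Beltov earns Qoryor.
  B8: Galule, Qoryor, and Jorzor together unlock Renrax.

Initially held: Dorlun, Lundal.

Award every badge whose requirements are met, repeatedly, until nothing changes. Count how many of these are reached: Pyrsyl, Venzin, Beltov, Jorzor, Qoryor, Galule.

With Dorlun and Lundal, Pyrsyl is earned (B5).
With Lundal, Dorlun, and Pyrsyl, Beltov is earned (B2).
With Pyrsyl and Lundal, Jorzor is earned (B3).
With Dorlun and Beltov, Qoryor is earned (B7).
Pyrsyl: reached.
Venzin would need Renrax and Jorzor (B6), but Renrax is never earned.
Beltov: reached.
Jorzor: reached.
Qoryor: reached.
Galule would need Pyrsyl, Renrax, and Dorlun (B1), but Renrax is never earned.
Reached: Pyrsyl, Beltov, Jorzor, and Qoryor — 4 of the 6.

4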